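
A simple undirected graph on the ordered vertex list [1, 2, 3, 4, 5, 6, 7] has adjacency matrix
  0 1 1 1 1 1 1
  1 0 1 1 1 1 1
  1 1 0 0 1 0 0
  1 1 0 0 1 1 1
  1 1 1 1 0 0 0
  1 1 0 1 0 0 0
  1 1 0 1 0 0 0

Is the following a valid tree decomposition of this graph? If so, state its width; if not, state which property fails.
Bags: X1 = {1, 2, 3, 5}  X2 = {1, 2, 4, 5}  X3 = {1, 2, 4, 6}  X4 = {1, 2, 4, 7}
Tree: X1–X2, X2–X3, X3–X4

Vertex coverage: the bags together contain {1, 2, 3, 4, 5, 6, 7}, the full vertex set. Edge coverage: each edge of G has both endpoints in at least one bag. Running intersection: for every vertex, the bags containing it form a connected subtree. All three properties hold, so this is a valid tree decomposition of width max|bag| − 1 = 3, and hence tw(G) ≤ 3.

Yes; width 3.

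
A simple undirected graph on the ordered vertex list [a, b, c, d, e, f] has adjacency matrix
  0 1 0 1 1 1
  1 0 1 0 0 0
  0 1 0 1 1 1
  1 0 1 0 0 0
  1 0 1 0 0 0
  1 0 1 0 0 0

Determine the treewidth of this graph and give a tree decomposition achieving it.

Treewidth 2.
One such decomposition:
Bags: B1 = {a, c, e}  B2 = {a, c, d}  B3 = {a, b, c}  B4 = {a, c, f}
Tree: B1–B2, B2–B3, B3–B4

Every bag has size at most 3, so the width is 3 − 1 = 2 and tw(G) ≤ 2. The edges e–c–d–a–e form a cycle, so G is not a tree and its treewidth is at least 2. Hence tw(G) = 2 exactly.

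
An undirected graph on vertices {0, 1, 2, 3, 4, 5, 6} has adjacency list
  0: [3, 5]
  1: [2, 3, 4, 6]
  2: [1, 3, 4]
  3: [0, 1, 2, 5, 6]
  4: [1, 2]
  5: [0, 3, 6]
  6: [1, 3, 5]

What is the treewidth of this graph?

2

A width-2 tree decomposition is:
Bags: B1 = {3, 5, 6}  B2 = {1, 3, 6}  B3 = {1, 2, 3}  B4 = {1, 2, 4}  B5 = {0, 3, 5}
Tree: B1–B2, B2–B3, B3–B4, B1–B5
The largest bag has 3 vertices, giving width 2; this decomposition certifies tw(G) ≤ 2. Conversely, {0, 3, 5} is a clique of size 3, and the vertices of any clique must share a bag in every tree decomposition; so some bag has ≥ 3 vertices and tw(G) ≥ 2. The upper and lower bounds meet at 2, so that is the treewidth.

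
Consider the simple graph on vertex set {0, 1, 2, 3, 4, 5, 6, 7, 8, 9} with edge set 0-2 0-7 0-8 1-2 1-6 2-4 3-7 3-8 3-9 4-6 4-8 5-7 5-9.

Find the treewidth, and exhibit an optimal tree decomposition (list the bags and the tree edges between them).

Treewidth 2.
One optimal decomposition is:
Bags: B1 = {3, 5, 9}  B2 = {3, 5, 7}  B3 = {3, 7, 8}  B4 = {0, 7, 8}  B5 = {0, 4, 8}  B6 = {0, 2, 4}  B7 = {2, 4, 6}  B8 = {1, 2, 6}
Tree: B1–B2, B2–B3, B3–B4, B4–B5, B5–B6, B6–B7, B7–B8

Each bag holds 3 vertices, so the decomposition has width 2, which upper-bounds the treewidth. The edges 9–5–7–3–9 form a cycle, so G is not a tree and its treewidth is at least 2. The upper and lower bounds meet at 2, so that is the treewidth.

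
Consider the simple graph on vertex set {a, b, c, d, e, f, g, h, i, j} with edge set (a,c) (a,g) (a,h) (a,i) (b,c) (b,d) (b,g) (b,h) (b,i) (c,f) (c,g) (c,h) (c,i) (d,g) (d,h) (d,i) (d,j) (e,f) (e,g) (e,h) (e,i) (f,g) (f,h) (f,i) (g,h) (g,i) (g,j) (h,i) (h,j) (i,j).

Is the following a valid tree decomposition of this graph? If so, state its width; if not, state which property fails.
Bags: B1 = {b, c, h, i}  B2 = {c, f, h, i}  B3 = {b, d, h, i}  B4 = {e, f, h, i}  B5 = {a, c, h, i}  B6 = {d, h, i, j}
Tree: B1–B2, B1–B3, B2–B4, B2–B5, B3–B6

No — vertex g appears in no bag.

A tree decomposition must satisfy three properties: every vertex lies in some bag; for every edge, both endpoints lie together in some bag; and for every vertex, the bags containing it form a connected subtree. Here vertex g appears in no bag, so the decomposition is invalid.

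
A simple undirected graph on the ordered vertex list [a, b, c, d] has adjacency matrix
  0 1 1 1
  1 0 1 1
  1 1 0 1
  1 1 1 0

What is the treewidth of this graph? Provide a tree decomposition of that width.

Treewidth 3.
Bags: B1 = {a, b, c, d}
Tree: (single bag)

A single bag containing all 4 vertices is trivially a valid decomposition of width 3. For the lower bound, the 4 vertices {a, b, c, d} are pairwise adjacent, and any tree decomposition puts a clique entirely inside one bag — forcing width ≥ 3. Combining the bounds, tw(G) = 3.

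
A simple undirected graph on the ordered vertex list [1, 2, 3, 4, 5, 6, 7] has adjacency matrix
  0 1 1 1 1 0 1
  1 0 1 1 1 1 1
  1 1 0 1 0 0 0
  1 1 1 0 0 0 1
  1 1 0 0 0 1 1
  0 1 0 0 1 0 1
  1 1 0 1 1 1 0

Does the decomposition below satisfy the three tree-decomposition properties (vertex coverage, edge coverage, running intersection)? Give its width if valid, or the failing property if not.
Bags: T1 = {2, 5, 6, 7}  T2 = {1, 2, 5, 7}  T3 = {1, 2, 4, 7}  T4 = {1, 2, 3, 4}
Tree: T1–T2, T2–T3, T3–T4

Checking the three conditions: (i) the bags cover all of {1, 2, 3, 4, 5, 6, 7}; (ii) for each edge, some bag contains both endpoints; (iii) the bags containing any fixed vertex form a subtree. All hold, so the decomposition is valid with width 4 − 1 = 3.

Yes; width 3.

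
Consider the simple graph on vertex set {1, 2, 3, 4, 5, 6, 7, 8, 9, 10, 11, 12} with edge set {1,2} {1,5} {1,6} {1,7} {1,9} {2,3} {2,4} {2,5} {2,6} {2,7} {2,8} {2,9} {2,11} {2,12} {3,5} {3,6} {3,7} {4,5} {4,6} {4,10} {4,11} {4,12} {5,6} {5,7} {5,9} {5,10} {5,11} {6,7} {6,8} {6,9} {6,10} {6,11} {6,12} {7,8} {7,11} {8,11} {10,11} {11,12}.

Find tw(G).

4

A width-4 tree decomposition is:
Bags: B1 = {4, 5, 6, 10, 11}  B2 = {2, 4, 5, 6, 11}  B3 = {2, 4, 6, 11, 12}  B4 = {2, 5, 6, 7, 11}  B5 = {2, 6, 7, 8, 11}  B6 = {1, 2, 5, 6, 7}  B7 = {1, 2, 5, 6, 9}  B8 = {2, 3, 5, 6, 7}
Tree: B1–B2, B2–B3, B2–B4, B4–B5, B4–B6, B6–B7, B4–B8
Each bag holds 5 vertices, so the decomposition has width 4, which upper-bounds the treewidth. Conversely, {2, 6, 7, 8, 11} is a clique of size 5, and the vertices of any clique must share a bag in every tree decomposition; so some bag has ≥ 5 vertices and tw(G) ≥ 4. Therefore the treewidth is 4.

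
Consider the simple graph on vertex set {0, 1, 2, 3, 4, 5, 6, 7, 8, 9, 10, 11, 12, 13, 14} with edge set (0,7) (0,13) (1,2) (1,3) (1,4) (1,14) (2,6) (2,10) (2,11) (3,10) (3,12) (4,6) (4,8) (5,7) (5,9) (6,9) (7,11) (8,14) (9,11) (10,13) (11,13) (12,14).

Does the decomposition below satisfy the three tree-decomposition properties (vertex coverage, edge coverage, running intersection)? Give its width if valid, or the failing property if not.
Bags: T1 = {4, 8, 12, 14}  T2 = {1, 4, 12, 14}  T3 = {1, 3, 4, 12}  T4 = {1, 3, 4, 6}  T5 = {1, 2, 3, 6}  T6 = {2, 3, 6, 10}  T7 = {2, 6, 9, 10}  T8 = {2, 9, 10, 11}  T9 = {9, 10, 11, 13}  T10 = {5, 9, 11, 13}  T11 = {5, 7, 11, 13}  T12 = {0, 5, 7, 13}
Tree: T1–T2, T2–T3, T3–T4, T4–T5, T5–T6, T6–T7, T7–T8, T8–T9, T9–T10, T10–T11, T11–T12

Vertex coverage: the bags together contain {0, 1, 2, 3, 4, 5, 6, 7, 8, 9, 10, 11, 12, 13, 14}, the full vertex set. Edge coverage: each edge of G has both endpoints in at least one bag. Running intersection: for every vertex, the bags containing it form a connected subtree. All three properties hold, so this is a valid tree decomposition of width max|bag| − 1 = 3, and hence tw(G) ≤ 3.

Yes; width 3.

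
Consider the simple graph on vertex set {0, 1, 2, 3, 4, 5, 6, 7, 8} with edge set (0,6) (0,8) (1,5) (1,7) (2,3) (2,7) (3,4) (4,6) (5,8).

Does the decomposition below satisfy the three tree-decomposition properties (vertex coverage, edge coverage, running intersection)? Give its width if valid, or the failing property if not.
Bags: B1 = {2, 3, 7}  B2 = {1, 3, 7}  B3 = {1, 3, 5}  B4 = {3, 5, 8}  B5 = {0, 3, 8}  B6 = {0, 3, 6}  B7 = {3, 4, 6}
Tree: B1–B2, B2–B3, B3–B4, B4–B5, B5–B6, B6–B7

Vertex coverage: the bags together contain {0, 1, 2, 3, 4, 5, 6, 7, 8}, the full vertex set. Edge coverage: each edge of G has both endpoints in at least one bag. Running intersection: for every vertex, the bags containing it form a connected subtree. All three properties hold, so this is a valid tree decomposition of width max|bag| − 1 = 2, and hence tw(G) ≤ 2.

Yes; width 2.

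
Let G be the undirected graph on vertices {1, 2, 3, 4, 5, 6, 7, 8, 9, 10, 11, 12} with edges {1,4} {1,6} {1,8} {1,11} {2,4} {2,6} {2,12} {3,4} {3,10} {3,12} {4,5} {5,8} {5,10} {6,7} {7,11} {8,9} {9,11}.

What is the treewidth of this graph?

A width-3 tree decomposition is:
Bags: B1 = {6, 7, 9, 11}  B2 = {1, 6, 9, 11}  B3 = {1, 6, 8, 9}  B4 = {1, 2, 6, 8}  B5 = {1, 2, 4, 8}  B6 = {2, 4, 5, 8}  B7 = {2, 4, 5, 12}  B8 = {3, 4, 5, 12}  B9 = {3, 5, 10, 12}
Tree: B1–B2, B2–B3, B3–B4, B4–B5, B5–B6, B6–B7, B7–B8, B8–B9
Every bag has size at most 4, so the width is 4 − 1 = 3 and tw(G) ≤ 3. For the lower bound: the 4 vertex sets {7,9,11}, {6}, {1}, {2,4,5,8} are disjoint, each induces a connected subgraph, and every pair is joined by at least one edge of G. Contracting each set to a single vertex therefore yields K_{4} as a minor, and since treewidth is minor-monotone, tw(G) ≥ tw(K_{4}) = 3. The upper and lower bounds meet at 3, so that is the treewidth.

3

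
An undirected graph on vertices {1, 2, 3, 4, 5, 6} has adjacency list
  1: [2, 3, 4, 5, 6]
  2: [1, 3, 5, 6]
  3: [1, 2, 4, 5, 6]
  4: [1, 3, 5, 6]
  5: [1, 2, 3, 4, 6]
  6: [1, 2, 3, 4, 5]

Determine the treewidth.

4

A width-4 tree decomposition is:
Bags: B1 = {1, 2, 3, 5, 6}  B2 = {1, 3, 4, 5, 6}
Tree: B1–B2
The largest bag has 5 vertices, giving width 4; this decomposition certifies tw(G) ≤ 4. Conversely, {1, 2, 3, 5, 6} is a clique of size 5, and the vertices of any clique must share a bag in every tree decomposition; so some bag has ≥ 5 vertices and tw(G) ≥ 4. Combining the bounds, tw(G) = 4.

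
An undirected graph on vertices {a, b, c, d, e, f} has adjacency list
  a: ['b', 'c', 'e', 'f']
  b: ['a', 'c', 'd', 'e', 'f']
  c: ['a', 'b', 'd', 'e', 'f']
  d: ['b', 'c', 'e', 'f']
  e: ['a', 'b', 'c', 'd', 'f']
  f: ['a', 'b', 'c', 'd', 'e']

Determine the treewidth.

A width-4 tree decomposition is:
Bags: B1 = {a, b, c, e, f}  B2 = {b, c, d, e, f}
Tree: B1–B2
Each bag holds 5 vertices, so the decomposition has width 4, which upper-bounds the treewidth. On the other hand G contains the 5-clique {b, c, d, e, f}. A clique must lie in a single bag of any decomposition, so no decomposition can have width below 4. The upper and lower bounds meet at 4, so that is the treewidth.

4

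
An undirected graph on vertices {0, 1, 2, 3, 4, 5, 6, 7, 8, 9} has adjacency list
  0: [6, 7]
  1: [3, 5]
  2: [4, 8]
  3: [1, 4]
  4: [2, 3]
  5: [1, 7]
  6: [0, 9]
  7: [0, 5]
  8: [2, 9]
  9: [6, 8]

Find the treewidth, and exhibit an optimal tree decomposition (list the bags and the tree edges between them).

The largest bag has 3 vertices, giving width 2; this decomposition certifies tw(G) ≤ 2. Since 6–9–8–2–4–3–1–5–7–0–6 is a cycle in G, G is not acyclic. Forests are exactly the graphs of treewidth ≤ 1, so tw(G) ≥ 2. Combining the bounds, tw(G) = 2.

Treewidth 2.
One optimal decomposition is:
Bags: B1 = {6, 8, 9}  B2 = {2, 6, 8}  B3 = {2, 4, 6}  B4 = {3, 4, 6}  B5 = {1, 3, 6}  B6 = {1, 5, 6}  B7 = {5, 6, 7}  B8 = {0, 6, 7}
Tree: B1–B2, B2–B3, B3–B4, B4–B5, B5–B6, B6–B7, B7–B8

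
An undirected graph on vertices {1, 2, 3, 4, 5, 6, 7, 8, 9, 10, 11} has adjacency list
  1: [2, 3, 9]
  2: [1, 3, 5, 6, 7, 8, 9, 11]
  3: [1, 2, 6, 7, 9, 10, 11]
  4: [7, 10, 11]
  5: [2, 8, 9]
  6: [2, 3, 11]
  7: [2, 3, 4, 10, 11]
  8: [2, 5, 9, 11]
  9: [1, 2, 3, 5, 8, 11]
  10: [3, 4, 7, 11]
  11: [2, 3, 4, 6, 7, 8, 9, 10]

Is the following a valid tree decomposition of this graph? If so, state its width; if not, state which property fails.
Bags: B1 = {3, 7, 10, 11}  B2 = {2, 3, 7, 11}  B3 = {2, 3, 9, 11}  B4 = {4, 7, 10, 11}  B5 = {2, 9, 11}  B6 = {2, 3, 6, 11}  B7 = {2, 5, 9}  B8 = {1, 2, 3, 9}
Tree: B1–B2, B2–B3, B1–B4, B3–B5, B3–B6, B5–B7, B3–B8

A tree decomposition must satisfy three properties: every vertex lies in some bag; for every edge, both endpoints lie together in some bag; and for every vertex, the bags containing it form a connected subtree. Here vertex 8 appears in no bag, so the decomposition is invalid.

No — vertex 8 appears in no bag.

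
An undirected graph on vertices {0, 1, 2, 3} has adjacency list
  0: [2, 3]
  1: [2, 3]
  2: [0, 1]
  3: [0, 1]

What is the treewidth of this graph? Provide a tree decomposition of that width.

Treewidth 2.
One such decomposition:
Bags: B1 = {1, 2, 3}  B2 = {0, 2, 3}
Tree: B1–B2

The largest bag has 3 vertices, giving width 2; this decomposition certifies tw(G) ≤ 2. Since 2–1–3–0–2 is a cycle in G, G is not acyclic. Forests are exactly the graphs of treewidth ≤ 1, so tw(G) ≥ 2. Hence tw(G) = 2 exactly.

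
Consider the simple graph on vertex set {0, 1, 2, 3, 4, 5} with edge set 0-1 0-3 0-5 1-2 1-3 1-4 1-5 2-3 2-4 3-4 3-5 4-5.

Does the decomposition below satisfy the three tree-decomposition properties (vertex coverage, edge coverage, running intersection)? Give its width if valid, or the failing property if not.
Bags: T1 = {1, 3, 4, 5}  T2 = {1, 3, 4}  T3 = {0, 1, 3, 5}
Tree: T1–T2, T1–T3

A tree decomposition must satisfy three properties: every vertex lies in some bag; for every edge, both endpoints lie together in some bag; and for every vertex, the bags containing it form a connected subtree. Here vertex 2 appears in no bag, so the decomposition is invalid.

No — vertex 2 appears in no bag.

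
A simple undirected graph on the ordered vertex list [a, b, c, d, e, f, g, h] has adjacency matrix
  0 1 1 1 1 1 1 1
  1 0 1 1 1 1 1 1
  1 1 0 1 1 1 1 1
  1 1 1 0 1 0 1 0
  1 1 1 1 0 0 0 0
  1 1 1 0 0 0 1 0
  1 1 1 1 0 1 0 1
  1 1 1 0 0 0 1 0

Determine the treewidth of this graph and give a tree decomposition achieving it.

The largest bag has 5 vertices, giving width 4; this decomposition certifies tw(G) ≤ 4. Conversely, {a, b, c, d, g} is a clique of size 5, and the vertices of any clique must share a bag in every tree decomposition; so some bag has ≥ 5 vertices and tw(G) ≥ 4. Therefore the treewidth is 4.

Treewidth 4.
Bags: B1 = {a, b, c, f, g}  B2 = {a, b, c, g, h}  B3 = {a, b, c, d, g}  B4 = {a, b, c, d, e}
Tree: B1–B2, B1–B3, B3–B4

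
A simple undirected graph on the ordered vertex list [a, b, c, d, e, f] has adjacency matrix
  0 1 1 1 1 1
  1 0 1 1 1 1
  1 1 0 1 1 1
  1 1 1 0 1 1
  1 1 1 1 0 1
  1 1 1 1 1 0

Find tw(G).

A width-5 tree decomposition is:
Bags: B1 = {a, b, c, d, e, f}
Tree: (single bag)
With just one bag of size 6, the width is 6 − 1 = 5, so tw(G) ≤ 5. For the lower bound, the 6 vertices {a, b, c, d, e, f} are pairwise adjacent, and any tree decomposition puts a clique entirely inside one bag — forcing width ≥ 5. Hence tw(G) = 5 exactly.

5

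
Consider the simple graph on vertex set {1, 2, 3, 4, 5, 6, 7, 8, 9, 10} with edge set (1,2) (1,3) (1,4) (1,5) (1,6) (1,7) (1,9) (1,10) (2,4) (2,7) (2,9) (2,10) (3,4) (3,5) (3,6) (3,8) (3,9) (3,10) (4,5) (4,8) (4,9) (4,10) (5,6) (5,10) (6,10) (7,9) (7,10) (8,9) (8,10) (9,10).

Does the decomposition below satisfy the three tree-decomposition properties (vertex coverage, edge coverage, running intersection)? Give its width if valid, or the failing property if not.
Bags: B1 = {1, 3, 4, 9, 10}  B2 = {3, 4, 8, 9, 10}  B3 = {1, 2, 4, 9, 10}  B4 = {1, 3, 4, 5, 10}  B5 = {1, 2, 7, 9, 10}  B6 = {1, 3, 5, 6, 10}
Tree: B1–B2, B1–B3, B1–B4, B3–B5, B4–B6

Yes; width 4.

Vertex coverage: the bags together contain {1, 2, 3, 4, 5, 6, 7, 8, 9, 10}, the full vertex set. Edge coverage: each edge of G has both endpoints in at least one bag. Running intersection: for every vertex, the bags containing it form a connected subtree. All three properties hold, so this is a valid tree decomposition of width max|bag| − 1 = 4, and hence tw(G) ≤ 4.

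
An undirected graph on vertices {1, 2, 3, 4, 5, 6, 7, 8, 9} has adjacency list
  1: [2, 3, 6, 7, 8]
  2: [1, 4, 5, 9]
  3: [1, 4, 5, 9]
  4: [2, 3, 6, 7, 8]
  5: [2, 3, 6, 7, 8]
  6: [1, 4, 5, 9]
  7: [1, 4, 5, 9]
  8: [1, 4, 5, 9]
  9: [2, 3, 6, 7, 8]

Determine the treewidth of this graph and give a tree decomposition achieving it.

Treewidth 4.
Bags: B1 = {1, 4, 5, 8, 9}  B2 = {1, 4, 5, 7, 9}  B3 = {1, 3, 4, 5, 9}  B4 = {1, 2, 4, 5, 9}  B5 = {1, 4, 5, 6, 9}
Tree: B1–B2, B2–B3, B3–B4, B4–B5

The largest bag has 5 vertices, giving width 4; this decomposition certifies tw(G) ≤ 4. For the lower bound: the 5 vertex sets {4,8}, {1,7}, {3,5}, {9}, {2} are disjoint, each induces a connected subgraph, and every pair is joined by at least one edge of G. Contracting each set to a single vertex therefore yields K_{5} as a minor, and since treewidth is minor-monotone, tw(G) ≥ tw(K_{5}) = 4. Combining the bounds, tw(G) = 4.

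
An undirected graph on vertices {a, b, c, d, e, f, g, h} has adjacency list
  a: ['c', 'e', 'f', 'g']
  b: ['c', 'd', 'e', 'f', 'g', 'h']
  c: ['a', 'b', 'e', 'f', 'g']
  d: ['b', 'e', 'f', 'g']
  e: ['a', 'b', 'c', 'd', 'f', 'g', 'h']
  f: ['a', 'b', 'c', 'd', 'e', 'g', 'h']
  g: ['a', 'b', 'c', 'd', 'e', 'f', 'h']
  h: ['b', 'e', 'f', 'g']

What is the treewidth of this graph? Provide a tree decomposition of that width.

Treewidth 4.
One such decomposition:
Bags: B1 = {b, c, e, f, g}  B2 = {a, c, e, f, g}  B3 = {b, d, e, f, g}  B4 = {b, e, f, g, h}
Tree: B1–B2, B1–B3, B3–B4

Each bag holds 5 vertices, so the decomposition has width 4, which upper-bounds the treewidth. Conversely, {a, c, e, f, g} is a clique of size 5, and the vertices of any clique must share a bag in every tree decomposition; so some bag has ≥ 5 vertices and tw(G) ≥ 4. The upper and lower bounds meet at 4, so that is the treewidth.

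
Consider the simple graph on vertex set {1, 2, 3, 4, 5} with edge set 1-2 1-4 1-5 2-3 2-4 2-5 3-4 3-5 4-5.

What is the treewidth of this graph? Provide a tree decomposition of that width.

Treewidth 3.
One such decomposition:
Bags: B1 = {1, 2, 4, 5}  B2 = {2, 3, 4, 5}
Tree: B1–B2

The largest bag has 4 vertices, giving width 3; this decomposition certifies tw(G) ≤ 3. Conversely, {1, 2, 4, 5} is a clique of size 4, and the vertices of any clique must share a bag in every tree decomposition; so some bag has ≥ 4 vertices and tw(G) ≥ 3. Therefore the treewidth is 3.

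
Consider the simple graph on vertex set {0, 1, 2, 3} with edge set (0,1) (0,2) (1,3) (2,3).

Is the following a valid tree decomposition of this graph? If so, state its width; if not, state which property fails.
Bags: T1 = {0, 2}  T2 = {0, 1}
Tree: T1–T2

A tree decomposition must satisfy three properties: every vertex lies in some bag; for every edge, both endpoints lie together in some bag; and for every vertex, the bags containing it form a connected subtree. Here vertex 3 appears in no bag, so the decomposition is invalid.

No — vertex 3 appears in no bag.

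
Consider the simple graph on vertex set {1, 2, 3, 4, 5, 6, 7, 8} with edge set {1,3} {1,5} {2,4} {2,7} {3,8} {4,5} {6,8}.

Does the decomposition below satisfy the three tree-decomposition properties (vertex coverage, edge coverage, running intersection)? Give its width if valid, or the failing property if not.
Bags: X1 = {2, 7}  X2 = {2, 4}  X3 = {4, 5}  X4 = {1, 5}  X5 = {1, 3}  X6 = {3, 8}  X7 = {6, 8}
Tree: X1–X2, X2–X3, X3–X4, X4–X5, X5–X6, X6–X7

Yes; width 1.

Checking the three conditions: (i) the bags cover all of {1, 2, 3, 4, 5, 6, 7, 8}; (ii) for each edge, some bag contains both endpoints; (iii) the bags containing any fixed vertex form a subtree. All hold, so the decomposition is valid with width 2 − 1 = 1.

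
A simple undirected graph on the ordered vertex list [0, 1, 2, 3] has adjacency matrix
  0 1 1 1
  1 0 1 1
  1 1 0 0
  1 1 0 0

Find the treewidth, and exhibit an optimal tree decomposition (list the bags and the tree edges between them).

Treewidth 2.
Bags: B1 = {0, 1, 3}  B2 = {0, 1, 2}
Tree: B1–B2

The largest bag has 3 vertices, giving width 2; this decomposition certifies tw(G) ≤ 2. On the other hand G contains the 3-clique {0, 1, 2}. A clique must lie in a single bag of any decomposition, so no decomposition can have width below 2. Hence tw(G) = 2 exactly.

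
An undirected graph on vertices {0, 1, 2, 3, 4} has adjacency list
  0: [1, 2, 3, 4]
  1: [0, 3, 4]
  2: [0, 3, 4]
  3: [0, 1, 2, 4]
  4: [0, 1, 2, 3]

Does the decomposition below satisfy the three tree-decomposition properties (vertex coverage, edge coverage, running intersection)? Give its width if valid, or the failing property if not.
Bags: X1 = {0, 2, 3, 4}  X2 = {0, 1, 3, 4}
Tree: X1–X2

Yes; width 3.

Vertex coverage: the bags together contain {0, 1, 2, 3, 4}, the full vertex set. Edge coverage: each edge of G has both endpoints in at least one bag. Running intersection: for every vertex, the bags containing it form a connected subtree. All three properties hold, so this is a valid tree decomposition of width max|bag| − 1 = 3, and hence tw(G) ≤ 3.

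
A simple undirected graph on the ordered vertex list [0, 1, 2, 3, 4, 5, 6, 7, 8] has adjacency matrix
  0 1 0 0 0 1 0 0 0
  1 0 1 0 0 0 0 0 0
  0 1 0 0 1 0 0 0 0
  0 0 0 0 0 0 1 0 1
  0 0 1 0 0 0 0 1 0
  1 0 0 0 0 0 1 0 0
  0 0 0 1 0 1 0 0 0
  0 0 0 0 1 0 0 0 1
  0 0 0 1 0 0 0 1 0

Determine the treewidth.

A width-2 tree decomposition is:
Bags: B1 = {3, 7, 8}  B2 = {3, 4, 7}  B3 = {2, 3, 4}  B4 = {1, 2, 3}  B5 = {0, 1, 3}  B6 = {0, 3, 5}  B7 = {3, 5, 6}
Tree: B1–B2, B2–B3, B3–B4, B4–B5, B5–B6, B6–B7
Every bag has size at most 3, so the width is 3 − 1 = 2 and tw(G) ≤ 2. For the lower bound, G contains the cycle 3–8–7–4–2–1–0–5–6–3, so G is not a forest; only forests have treewidth ≤ 1, hence tw(G) ≥ 2. Therefore the treewidth is 2.

2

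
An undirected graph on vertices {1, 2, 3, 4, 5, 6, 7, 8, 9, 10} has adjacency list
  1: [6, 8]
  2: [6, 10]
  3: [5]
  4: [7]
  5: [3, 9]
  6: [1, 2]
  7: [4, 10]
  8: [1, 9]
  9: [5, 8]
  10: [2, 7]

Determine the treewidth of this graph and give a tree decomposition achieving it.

The largest bag has 2 vertices, giving width 1; this decomposition certifies tw(G) ≤ 1. G has an edge, so its treewidth is at least 1. The upper and lower bounds meet at 1, so that is the treewidth.

Treewidth 1.
Bags: B1 = {3, 5}  B2 = {5, 9}  B3 = {8, 9}  B4 = {1, 8}  B5 = {1, 6}  B6 = {2, 6}  B7 = {2, 10}  B8 = {7, 10}  B9 = {4, 7}
Tree: B1–B2, B2–B3, B3–B4, B4–B5, B5–B6, B6–B7, B7–B8, B8–B9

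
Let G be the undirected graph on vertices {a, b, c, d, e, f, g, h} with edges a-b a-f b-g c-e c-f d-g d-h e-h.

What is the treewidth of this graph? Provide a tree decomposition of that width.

Treewidth 2.
Bags: B1 = {d, g, h}  B2 = {b, g, h}  B3 = {a, b, h}  B4 = {a, f, h}  B5 = {c, f, h}  B6 = {c, e, h}
Tree: B1–B2, B2–B3, B3–B4, B4–B5, B5–B6

Each bag holds 3 vertices, so the decomposition has width 2, which upper-bounds the treewidth. Since h–d–g–b–a–f–c–e–h is a cycle in G, G is not acyclic. Forests are exactly the graphs of treewidth ≤ 1, so tw(G) ≥ 2. The upper and lower bounds meet at 2, so that is the treewidth.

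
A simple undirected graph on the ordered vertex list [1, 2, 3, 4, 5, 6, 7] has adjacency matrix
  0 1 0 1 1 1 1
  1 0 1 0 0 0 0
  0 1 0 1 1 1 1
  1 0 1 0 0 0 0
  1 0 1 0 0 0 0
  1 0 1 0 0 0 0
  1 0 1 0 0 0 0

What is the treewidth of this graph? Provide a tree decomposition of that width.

Treewidth 2.
One such decomposition:
Bags: B1 = {1, 3, 4}  B2 = {1, 2, 3}  B3 = {1, 3, 7}  B4 = {1, 3, 6}  B5 = {1, 3, 5}
Tree: B1–B2, B2–B3, B3–B4, B4–B5

The largest bag has 3 vertices, giving width 2; this decomposition certifies tw(G) ≤ 2. Since 3–4–1–2–3 is a cycle in G, G is not acyclic. Forests are exactly the graphs of treewidth ≤ 1, so tw(G) ≥ 2. Therefore the treewidth is 2.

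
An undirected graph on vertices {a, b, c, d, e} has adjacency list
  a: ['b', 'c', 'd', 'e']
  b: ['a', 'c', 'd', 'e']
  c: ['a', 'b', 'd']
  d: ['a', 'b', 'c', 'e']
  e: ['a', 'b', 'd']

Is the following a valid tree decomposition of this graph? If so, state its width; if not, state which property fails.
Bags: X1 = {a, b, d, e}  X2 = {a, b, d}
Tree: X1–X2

No — vertex c appears in no bag.

A tree decomposition must satisfy three properties: every vertex lies in some bag; for every edge, both endpoints lie together in some bag; and for every vertex, the bags containing it form a connected subtree. Here vertex c appears in no bag, so the decomposition is invalid.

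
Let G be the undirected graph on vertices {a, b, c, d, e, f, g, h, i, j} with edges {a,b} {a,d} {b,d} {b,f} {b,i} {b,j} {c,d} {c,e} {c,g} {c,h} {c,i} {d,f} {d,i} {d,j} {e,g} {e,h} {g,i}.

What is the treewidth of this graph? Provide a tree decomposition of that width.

Treewidth 2.
One such decomposition:
Bags: B1 = {b, d, i}  B2 = {c, d, i}  B3 = {c, g, i}  B4 = {c, e, g}  B5 = {b, d, j}  B6 = {a, b, d}  B7 = {b, d, f}  B8 = {c, e, h}
Tree: B1–B2, B2–B3, B3–B4, B1–B5, B5–B6, B5–B7, B4–B8

The largest bag has 3 vertices, giving width 2; this decomposition certifies tw(G) ≤ 2. Conversely, {c, d, i} is a clique of size 3, and the vertices of any clique must share a bag in every tree decomposition; so some bag has ≥ 3 vertices and tw(G) ≥ 2. The upper and lower bounds meet at 2, so that is the treewidth.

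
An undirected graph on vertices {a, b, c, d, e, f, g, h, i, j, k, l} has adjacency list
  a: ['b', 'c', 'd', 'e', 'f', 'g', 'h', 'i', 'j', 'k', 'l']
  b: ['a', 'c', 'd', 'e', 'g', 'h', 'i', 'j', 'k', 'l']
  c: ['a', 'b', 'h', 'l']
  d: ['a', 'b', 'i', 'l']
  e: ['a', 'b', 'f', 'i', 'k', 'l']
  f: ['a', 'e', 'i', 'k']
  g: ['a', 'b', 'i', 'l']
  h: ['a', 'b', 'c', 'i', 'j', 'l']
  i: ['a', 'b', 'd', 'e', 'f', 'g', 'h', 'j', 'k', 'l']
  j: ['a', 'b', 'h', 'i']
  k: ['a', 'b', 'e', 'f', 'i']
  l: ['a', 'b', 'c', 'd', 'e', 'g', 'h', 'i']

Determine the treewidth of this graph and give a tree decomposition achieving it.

Treewidth 4.
One such decomposition:
Bags: B1 = {a, b, h, i, l}  B2 = {a, b, d, i, l}  B3 = {a, b, h, i, j}  B4 = {a, b, c, h, l}  B5 = {a, b, e, i, l}  B6 = {a, b, e, i, k}  B7 = {a, b, g, i, l}  B8 = {a, e, f, i, k}
Tree: B1–B2, B1–B3, B1–B4, B2–B5, B5–B6, B5–B7, B6–B8

The largest bag has 5 vertices, giving width 4; this decomposition certifies tw(G) ≤ 4. Conversely, {a, e, f, i, k} is a clique of size 5, and the vertices of any clique must share a bag in every tree decomposition; so some bag has ≥ 5 vertices and tw(G) ≥ 4. The upper and lower bounds meet at 4, so that is the treewidth.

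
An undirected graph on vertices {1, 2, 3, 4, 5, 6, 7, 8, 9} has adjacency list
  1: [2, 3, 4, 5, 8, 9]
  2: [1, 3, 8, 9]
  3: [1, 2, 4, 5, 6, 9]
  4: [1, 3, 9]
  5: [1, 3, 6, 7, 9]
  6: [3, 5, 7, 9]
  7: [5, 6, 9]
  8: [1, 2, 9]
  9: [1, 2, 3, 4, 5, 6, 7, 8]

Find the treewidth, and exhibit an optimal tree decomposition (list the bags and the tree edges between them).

Treewidth 3.
Bags: B1 = {1, 3, 5, 9}  B2 = {1, 2, 3, 9}  B3 = {3, 5, 6, 9}  B4 = {5, 6, 7, 9}  B5 = {1, 2, 8, 9}  B6 = {1, 3, 4, 9}
Tree: B1–B2, B1–B3, B3–B4, B2–B5, B2–B6

Each bag holds 4 vertices, so the decomposition has width 3, which upper-bounds the treewidth. Conversely, {1, 2, 8, 9} is a clique of size 4, and the vertices of any clique must share a bag in every tree decomposition; so some bag has ≥ 4 vertices and tw(G) ≥ 3. Combining the bounds, tw(G) = 3.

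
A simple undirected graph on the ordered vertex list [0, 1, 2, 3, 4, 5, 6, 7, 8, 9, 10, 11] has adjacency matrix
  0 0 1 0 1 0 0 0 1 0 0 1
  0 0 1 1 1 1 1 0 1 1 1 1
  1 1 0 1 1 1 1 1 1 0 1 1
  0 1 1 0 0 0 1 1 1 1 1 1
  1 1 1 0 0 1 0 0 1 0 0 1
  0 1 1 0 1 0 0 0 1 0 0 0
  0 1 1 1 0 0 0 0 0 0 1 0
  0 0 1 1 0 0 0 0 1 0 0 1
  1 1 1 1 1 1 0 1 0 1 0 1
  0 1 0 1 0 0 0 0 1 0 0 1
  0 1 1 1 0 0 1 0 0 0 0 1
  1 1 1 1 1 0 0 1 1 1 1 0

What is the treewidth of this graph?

4

A width-4 tree decomposition is:
Bags: B1 = {1, 2, 4, 5, 8}  B2 = {1, 2, 4, 8, 11}  B3 = {1, 2, 3, 8, 11}  B4 = {0, 2, 4, 8, 11}  B5 = {1, 3, 8, 9, 11}  B6 = {1, 2, 3, 10, 11}  B7 = {2, 3, 7, 8, 11}  B8 = {1, 2, 3, 6, 10}
Tree: B1–B2, B2–B3, B2–B4, B3–B5, B3–B6, B3–B7, B6–B8
Each bag holds 5 vertices, so the decomposition has width 4, which upper-bounds the treewidth. Conversely, {1, 3, 8, 9, 11} is a clique of size 5, and the vertices of any clique must share a bag in every tree decomposition; so some bag has ≥ 5 vertices and tw(G) ≥ 4. Hence tw(G) = 4 exactly.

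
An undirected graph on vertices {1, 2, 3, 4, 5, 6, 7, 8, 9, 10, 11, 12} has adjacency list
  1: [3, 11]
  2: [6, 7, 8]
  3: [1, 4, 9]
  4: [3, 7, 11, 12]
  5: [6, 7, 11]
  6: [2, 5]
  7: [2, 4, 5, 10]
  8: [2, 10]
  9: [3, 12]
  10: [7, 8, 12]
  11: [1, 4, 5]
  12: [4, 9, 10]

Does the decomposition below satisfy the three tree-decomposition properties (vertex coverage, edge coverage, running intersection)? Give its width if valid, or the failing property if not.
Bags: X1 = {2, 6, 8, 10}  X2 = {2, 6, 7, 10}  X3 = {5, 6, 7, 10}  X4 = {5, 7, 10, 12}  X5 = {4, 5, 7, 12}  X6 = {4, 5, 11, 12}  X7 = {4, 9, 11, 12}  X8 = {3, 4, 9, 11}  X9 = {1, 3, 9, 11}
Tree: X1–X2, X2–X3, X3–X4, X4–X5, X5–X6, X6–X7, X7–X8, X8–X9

Vertex coverage: the bags together contain {1, 2, 3, 4, 5, 6, 7, 8, 9, 10, 11, 12}, the full vertex set. Edge coverage: each edge of G has both endpoints in at least one bag. Running intersection: for every vertex, the bags containing it form a connected subtree. All three properties hold, so this is a valid tree decomposition of width max|bag| − 1 = 3, and hence tw(G) ≤ 3.

Yes; width 3.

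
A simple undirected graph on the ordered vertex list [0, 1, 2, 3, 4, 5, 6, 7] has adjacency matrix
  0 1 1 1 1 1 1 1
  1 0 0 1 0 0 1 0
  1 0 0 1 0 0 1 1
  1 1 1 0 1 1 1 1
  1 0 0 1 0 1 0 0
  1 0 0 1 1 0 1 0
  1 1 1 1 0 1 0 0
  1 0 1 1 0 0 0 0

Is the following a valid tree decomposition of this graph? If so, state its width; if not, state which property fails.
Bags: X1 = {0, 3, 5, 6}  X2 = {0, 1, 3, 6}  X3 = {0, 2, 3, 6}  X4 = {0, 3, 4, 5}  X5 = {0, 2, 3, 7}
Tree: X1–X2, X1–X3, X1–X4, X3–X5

Yes; width 3.

Checking the three conditions: (i) the bags cover all of {0, 1, 2, 3, 4, 5, 6, 7}; (ii) for each edge, some bag contains both endpoints; (iii) the bags containing any fixed vertex form a subtree. All hold, so the decomposition is valid with width 4 − 1 = 3.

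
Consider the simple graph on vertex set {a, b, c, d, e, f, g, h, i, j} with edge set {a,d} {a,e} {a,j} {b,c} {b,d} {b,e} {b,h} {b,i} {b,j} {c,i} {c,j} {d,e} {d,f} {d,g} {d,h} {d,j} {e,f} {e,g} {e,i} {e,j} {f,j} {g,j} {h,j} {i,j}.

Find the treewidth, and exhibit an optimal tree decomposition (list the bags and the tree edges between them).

Treewidth 3.
One optimal decomposition is:
Bags: B1 = {b, d, e, j}  B2 = {d, e, g, j}  B3 = {d, e, f, j}  B4 = {a, d, e, j}  B5 = {b, d, h, j}  B6 = {b, e, i, j}  B7 = {b, c, i, j}
Tree: B1–B2, B2–B3, B3–B4, B1–B5, B1–B6, B6–B7

The largest bag has 4 vertices, giving width 3; this decomposition certifies tw(G) ≤ 3. On the other hand G contains the 4-clique {d, e, g, j}. A clique must lie in a single bag of any decomposition, so no decomposition can have width below 3. Therefore the treewidth is 3.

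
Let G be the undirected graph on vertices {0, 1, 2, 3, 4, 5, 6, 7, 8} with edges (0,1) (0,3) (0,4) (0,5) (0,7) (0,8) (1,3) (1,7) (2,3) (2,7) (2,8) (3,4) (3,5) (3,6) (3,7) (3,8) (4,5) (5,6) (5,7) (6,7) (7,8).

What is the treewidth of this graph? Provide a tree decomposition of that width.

Treewidth 3.
One such decomposition:
Bags: B1 = {0, 3, 7, 8}  B2 = {0, 3, 5, 7}  B3 = {0, 3, 4, 5}  B4 = {2, 3, 7, 8}  B5 = {0, 1, 3, 7}  B6 = {3, 5, 6, 7}
Tree: B1–B2, B2–B3, B1–B4, B1–B5, B2–B6

The largest bag has 4 vertices, giving width 3; this decomposition certifies tw(G) ≤ 3. Conversely, {0, 3, 4, 5} is a clique of size 4, and the vertices of any clique must share a bag in every tree decomposition; so some bag has ≥ 4 vertices and tw(G) ≥ 3. Hence tw(G) = 3 exactly.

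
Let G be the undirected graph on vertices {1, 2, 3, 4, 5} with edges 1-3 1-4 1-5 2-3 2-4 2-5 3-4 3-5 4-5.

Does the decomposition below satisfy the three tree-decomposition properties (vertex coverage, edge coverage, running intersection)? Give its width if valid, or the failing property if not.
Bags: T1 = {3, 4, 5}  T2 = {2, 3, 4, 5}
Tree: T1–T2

A tree decomposition must satisfy three properties: every vertex lies in some bag; for every edge, both endpoints lie together in some bag; and for every vertex, the bags containing it form a connected subtree. Here vertex 1 appears in no bag, so the decomposition is invalid.

No — vertex 1 appears in no bag.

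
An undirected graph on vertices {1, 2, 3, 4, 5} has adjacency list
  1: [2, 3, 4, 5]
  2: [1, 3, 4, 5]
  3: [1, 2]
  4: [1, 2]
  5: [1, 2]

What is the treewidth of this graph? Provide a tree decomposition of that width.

Treewidth 2.
Bags: B1 = {1, 2, 3}  B2 = {1, 2, 5}  B3 = {1, 2, 4}
Tree: B1–B2, B2–B3

Every bag has size at most 3, so the width is 3 − 1 = 2 and tw(G) ≤ 2. For the lower bound, the 3 vertices {1, 2, 3} are pairwise adjacent, and any tree decomposition puts a clique entirely inside one bag — forcing width ≥ 2. Combining the bounds, tw(G) = 2.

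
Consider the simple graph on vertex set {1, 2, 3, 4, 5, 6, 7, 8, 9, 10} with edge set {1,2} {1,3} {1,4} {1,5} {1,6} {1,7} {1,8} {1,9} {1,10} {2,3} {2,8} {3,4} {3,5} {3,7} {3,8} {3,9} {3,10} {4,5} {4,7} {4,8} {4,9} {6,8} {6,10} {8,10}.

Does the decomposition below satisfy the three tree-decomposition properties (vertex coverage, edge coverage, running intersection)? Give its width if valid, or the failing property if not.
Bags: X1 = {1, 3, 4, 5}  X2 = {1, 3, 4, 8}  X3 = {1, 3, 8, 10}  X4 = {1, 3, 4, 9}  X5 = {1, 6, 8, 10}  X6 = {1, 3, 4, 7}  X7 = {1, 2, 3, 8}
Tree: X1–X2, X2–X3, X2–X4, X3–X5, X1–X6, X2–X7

Vertex coverage: the bags together contain {1, 2, 3, 4, 5, 6, 7, 8, 9, 10}, the full vertex set. Edge coverage: each edge of G has both endpoints in at least one bag. Running intersection: for every vertex, the bags containing it form a connected subtree. All three properties hold, so this is a valid tree decomposition of width max|bag| − 1 = 3, and hence tw(G) ≤ 3.

Yes; width 3.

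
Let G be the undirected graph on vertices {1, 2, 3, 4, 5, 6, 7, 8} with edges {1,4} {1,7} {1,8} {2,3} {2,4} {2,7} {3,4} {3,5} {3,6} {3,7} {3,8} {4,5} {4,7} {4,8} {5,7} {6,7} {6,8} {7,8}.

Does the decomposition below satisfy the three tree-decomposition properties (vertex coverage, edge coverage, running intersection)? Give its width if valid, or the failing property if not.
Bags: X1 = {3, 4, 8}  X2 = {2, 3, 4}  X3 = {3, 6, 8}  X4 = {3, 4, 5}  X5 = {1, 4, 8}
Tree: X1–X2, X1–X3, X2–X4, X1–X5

A tree decomposition must satisfy three properties: every vertex lies in some bag; for every edge, both endpoints lie together in some bag; and for every vertex, the bags containing it form a connected subtree. Here vertex 7 appears in no bag, so the decomposition is invalid.

No — vertex 7 appears in no bag.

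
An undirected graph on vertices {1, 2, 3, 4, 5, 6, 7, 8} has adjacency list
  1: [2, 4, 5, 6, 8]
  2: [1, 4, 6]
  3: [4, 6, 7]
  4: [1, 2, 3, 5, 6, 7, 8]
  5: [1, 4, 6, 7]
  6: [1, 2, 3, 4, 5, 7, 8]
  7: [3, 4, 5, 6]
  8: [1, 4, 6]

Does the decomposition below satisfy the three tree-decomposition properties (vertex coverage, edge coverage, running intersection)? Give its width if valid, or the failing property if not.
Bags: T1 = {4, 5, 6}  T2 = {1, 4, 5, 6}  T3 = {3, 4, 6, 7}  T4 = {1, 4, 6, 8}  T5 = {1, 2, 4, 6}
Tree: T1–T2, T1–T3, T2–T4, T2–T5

No — edge (7,5) lies in no bag.

A tree decomposition must satisfy three properties: every vertex lies in some bag; for every edge, both endpoints lie together in some bag; and for every vertex, the bags containing it form a connected subtree. Here edge (7,5) lies in no bag, so the decomposition is invalid.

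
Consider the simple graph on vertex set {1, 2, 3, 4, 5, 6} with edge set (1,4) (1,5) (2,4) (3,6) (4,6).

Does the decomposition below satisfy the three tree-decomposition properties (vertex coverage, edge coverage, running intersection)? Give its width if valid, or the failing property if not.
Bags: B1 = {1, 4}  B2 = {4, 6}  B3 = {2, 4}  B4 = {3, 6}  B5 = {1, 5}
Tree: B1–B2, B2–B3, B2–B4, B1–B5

Yes; width 1.

Checking the three conditions: (i) the bags cover all of {1, 2, 3, 4, 5, 6}; (ii) for each edge, some bag contains both endpoints; (iii) the bags containing any fixed vertex form a subtree. All hold, so the decomposition is valid with width 2 − 1 = 1.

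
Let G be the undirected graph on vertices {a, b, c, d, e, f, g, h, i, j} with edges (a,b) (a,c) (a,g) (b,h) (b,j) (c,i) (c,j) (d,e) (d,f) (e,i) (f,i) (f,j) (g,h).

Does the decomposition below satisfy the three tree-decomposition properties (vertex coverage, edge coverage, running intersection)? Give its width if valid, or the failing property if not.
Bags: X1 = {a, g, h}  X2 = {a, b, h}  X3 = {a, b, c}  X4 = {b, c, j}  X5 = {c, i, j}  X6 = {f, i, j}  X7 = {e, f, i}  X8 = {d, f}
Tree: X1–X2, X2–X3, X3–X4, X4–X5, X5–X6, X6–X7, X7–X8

A tree decomposition must satisfy three properties: every vertex lies in some bag; for every edge, both endpoints lie together in some bag; and for every vertex, the bags containing it form a connected subtree. Here edge (e,d) lies in no bag, so the decomposition is invalid.

No — edge (e,d) lies in no bag.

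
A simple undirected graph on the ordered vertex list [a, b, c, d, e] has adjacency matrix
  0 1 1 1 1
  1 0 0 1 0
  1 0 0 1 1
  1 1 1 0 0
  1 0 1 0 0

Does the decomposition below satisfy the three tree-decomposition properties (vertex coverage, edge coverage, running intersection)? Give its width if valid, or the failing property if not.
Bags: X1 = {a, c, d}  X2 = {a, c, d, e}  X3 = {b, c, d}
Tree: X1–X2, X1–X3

No — edge (a,b) lies in no bag.

A tree decomposition must satisfy three properties: every vertex lies in some bag; for every edge, both endpoints lie together in some bag; and for every vertex, the bags containing it form a connected subtree. Here edge (a,b) lies in no bag, so the decomposition is invalid.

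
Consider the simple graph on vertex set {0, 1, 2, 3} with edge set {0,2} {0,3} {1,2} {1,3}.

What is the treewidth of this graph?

2

A width-2 tree decomposition is:
Bags: B1 = {0, 1, 3}  B2 = {0, 1, 2}
Tree: B1–B2
Every bag has size at most 3, so the width is 3 − 1 = 2 and tw(G) ≤ 2. The edges 1–3–0–2–1 form a cycle, so G is not a tree and its treewidth is at least 2. Combining the bounds, tw(G) = 2.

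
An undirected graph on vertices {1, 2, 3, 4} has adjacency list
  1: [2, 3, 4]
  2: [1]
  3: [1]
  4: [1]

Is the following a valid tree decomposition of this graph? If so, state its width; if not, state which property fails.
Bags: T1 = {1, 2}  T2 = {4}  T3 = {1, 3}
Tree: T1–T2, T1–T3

No — edge (1,4) lies in no bag.

A tree decomposition must satisfy three properties: every vertex lies in some bag; for every edge, both endpoints lie together in some bag; and for every vertex, the bags containing it form a connected subtree. Here edge (1,4) lies in no bag, so the decomposition is invalid.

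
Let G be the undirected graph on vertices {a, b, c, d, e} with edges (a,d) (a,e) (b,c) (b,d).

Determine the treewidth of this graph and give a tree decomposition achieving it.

Treewidth 1.
One optimal decomposition is:
Bags: B1 = {b, c}  B2 = {b, d}  B3 = {a, d}  B4 = {a, e}
Tree: B1–B2, B2–B3, B3–B4

The largest bag has 2 vertices, giving width 1; this decomposition certifies tw(G) ≤ 1. Since G has at least one edge (e.g. c–b), it is not an edgeless graph, so tw(G) ≥ 1. Hence tw(G) = 1 exactly.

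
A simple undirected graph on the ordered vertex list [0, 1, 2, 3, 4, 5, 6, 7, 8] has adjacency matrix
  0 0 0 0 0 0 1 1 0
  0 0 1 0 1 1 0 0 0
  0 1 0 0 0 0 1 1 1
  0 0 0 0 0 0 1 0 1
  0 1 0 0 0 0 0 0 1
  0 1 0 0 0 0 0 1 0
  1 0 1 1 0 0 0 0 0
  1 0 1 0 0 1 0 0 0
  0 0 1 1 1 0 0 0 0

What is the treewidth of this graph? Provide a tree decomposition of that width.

The largest bag has 4 vertices, giving width 3; this decomposition certifies tw(G) ≤ 3. For the lower bound: the 4 vertex sets {1,4,5}, {7}, {2}, {0,3,6,8} are disjoint, each induces a connected subgraph, and every pair is joined by at least one edge of G. Contracting each set to a single vertex therefore yields K_{4} as a minor, and since treewidth is minor-monotone, tw(G) ≥ tw(K_{4}) = 3. Combining the bounds, tw(G) = 3.

Treewidth 3.
One optimal decomposition is:
Bags: B1 = {1, 4, 5, 7}  B2 = {1, 2, 4, 7}  B3 = {2, 4, 7, 8}  B4 = {0, 2, 7, 8}  B5 = {0, 2, 6, 8}  B6 = {0, 3, 6, 8}
Tree: B1–B2, B2–B3, B3–B4, B4–B5, B5–B6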